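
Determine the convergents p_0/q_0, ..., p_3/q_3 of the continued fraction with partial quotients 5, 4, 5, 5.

Using the convergent recurrence p_i = a_i*p_{i-1} + p_{i-2}, q_i = a_i*q_{i-1} + q_{i-2} with p_{-2}=0, p_{-1}=1, q_{-2}=1, q_{-1}=0:
  i=0: a_0=5, p_0 = 5*1 + 0 = 5, q_0 = 5*0 + 1 = 1.
  i=1: a_1=4, p_1 = 4*5 + 1 = 21, q_1 = 4*1 + 0 = 4.
  i=2: a_2=5, p_2 = 5*21 + 5 = 110, q_2 = 5*4 + 1 = 21.
  i=3: a_3=5, p_3 = 5*110 + 21 = 571, q_3 = 5*21 + 4 = 109.

5/1, 21/4, 110/21, 571/109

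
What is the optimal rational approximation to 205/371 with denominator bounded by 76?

Expand x = 205/371 as a continued fraction with the Euclidean algorithm:
  205 = 0*371 + 205, so a_0 = 0.
  371 = 1*205 + 166, so a_1 = 1.
  205 = 1*166 + 39, so a_2 = 1.
  166 = 4*39 + 10, so a_3 = 4.
  39 = 3*10 + 9, so a_4 = 3.
  10 = 1*9 + 1, so a_5 = 1.
  9 = 9*1 + 0, so a_6 = 9.
so x = [0; 1, 1, 4, 3, 1, 9].
Convergents (p_i = a_i*p_{i-1} + p_{i-2}, q_i = a_i*q_{i-1} + q_{i-2} with p_{-2}=0, p_{-1}=1, q_{-2}=1, q_{-1}=0), until the denominator exceeds 76:
  i=0: a_0=0, p_0 = 0*1 + 0 = 0, q_0 = 0*0 + 1 = 1.
  i=1: a_1=1, p_1 = 1*0 + 1 = 1, q_1 = 1*1 + 0 = 1.
  i=2: a_2=1, p_2 = 1*1 + 0 = 1, q_2 = 1*1 + 1 = 2.
  i=3: a_3=4, p_3 = 4*1 + 1 = 5, q_3 = 4*2 + 1 = 9.
  i=4: a_4=3, p_4 = 3*5 + 1 = 16, q_4 = 3*9 + 2 = 29.
  i=5: a_5=1, p_5 = 1*16 + 5 = 21, q_5 = 1*29 + 9 = 38.
  i=6: a_6=9, p_6 = 9*21 + 16 = 205, q_6 = 9*38 + 29 = 371.
q_6 = 371 > 76, so the last convergent with denominator <= 76 is p_5/q_5 = 21/38.
The closest fraction with denominator <= 76 is either p_5/q_5 or the intermediate fraction (k*p_5 + p_4)/(k*q_5 + q_4) with the largest k >= 1 whose denominator stays <= 76; these approach x as k grows, and every other convergent or intermediate fraction in range is farther away.
Largest k: floor((76 - q_4)/q_5) = floor((76 - 29)/38) = 1.
That gives (1*21 + 16)/(1*38 + 29) = 37/67.
Compare the errors: |x - 21/38| = |205*38 - 21*371|/(371*38) = 1/14098, and |x - 37/67| = |205*67 - 37*371|/(371*67) = 8/24857.
Cross-multiplying, 1*24857 = 24857 < 112784 = 8*14098, so 1/14098 is smaller: the convergent 21/38 is closer to x than 37/67.

21/38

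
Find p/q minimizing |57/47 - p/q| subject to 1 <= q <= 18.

Expand x = 57/47 as a continued fraction with the Euclidean algorithm:
  57 = 1*47 + 10, so a_0 = 1.
  47 = 4*10 + 7, so a_1 = 4.
  10 = 1*7 + 3, so a_2 = 1.
  7 = 2*3 + 1, so a_3 = 2.
  3 = 3*1 + 0, so a_4 = 3.
so x = [1; 4, 1, 2, 3].
Convergents (p_i = a_i*p_{i-1} + p_{i-2}, q_i = a_i*q_{i-1} + q_{i-2} with p_{-2}=0, p_{-1}=1, q_{-2}=1, q_{-1}=0), until the denominator exceeds 18:
  i=0: a_0=1, p_0 = 1*1 + 0 = 1, q_0 = 1*0 + 1 = 1.
  i=1: a_1=4, p_1 = 4*1 + 1 = 5, q_1 = 4*1 + 0 = 4.
  i=2: a_2=1, p_2 = 1*5 + 1 = 6, q_2 = 1*4 + 1 = 5.
  i=3: a_3=2, p_3 = 2*6 + 5 = 17, q_3 = 2*5 + 4 = 14.
  i=4: a_4=3, p_4 = 3*17 + 6 = 57, q_4 = 3*14 + 5 = 47.
q_4 = 47 > 18, so the last convergent with denominator <= 18 is p_3/q_3 = 17/14.
The closest fraction with denominator <= 18 is either p_3/q_3 or the intermediate fraction (k*p_3 + p_2)/(k*q_3 + q_2) with the largest k >= 1 whose denominator stays <= 18; these approach x as k grows, and every other convergent or intermediate fraction in range is farther away.
Largest k: floor((18 - q_2)/q_3) = floor((18 - 5)/14) = 0.
Since k = 0, no intermediate fraction beyond p_3/q_3 has denominator <= 18, so the convergent 17/14 is the closest (its error is |57*14 - 17*47|/(47*14) = 1/658).

17/14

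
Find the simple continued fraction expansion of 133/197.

[0; 1, 2, 12, 1, 4]

Run the Euclidean algorithm on 133 and 197; the successive quotients are the partial quotients a_0, a_1, ... (each step inverts the fractional part left over by the previous one):
  133 = 0*197 + 133, so a_0 = 0.
  197 = 1*133 + 64, so a_1 = 1.
  133 = 2*64 + 5, so a_2 = 2.
  64 = 12*5 + 4, so a_3 = 12.
  5 = 1*4 + 1, so a_4 = 1.
  4 = 4*1 + 0, so a_5 = 4.
The remainder reaches 0 after 6 divisions, so the expansion has 6 partial quotients, read off in order.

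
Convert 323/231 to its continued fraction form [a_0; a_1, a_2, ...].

Run the Euclidean algorithm on 323 and 231; the successive quotients are the partial quotients a_0, a_1, ... (each step inverts the fractional part left over by the previous one):
  323 = 1*231 + 92, so a_0 = 1.
  231 = 2*92 + 47, so a_1 = 2.
  92 = 1*47 + 45, so a_2 = 1.
  47 = 1*45 + 2, so a_3 = 1.
  45 = 22*2 + 1, so a_4 = 22.
  2 = 2*1 + 0, so a_5 = 2.
The remainder reaches 0 after 6 divisions, so the expansion has 6 partial quotients, read off in order.

[1; 2, 1, 1, 22, 2]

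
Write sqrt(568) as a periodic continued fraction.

[23; (1, 4, 1, 46)]

Write x_i = (sqrt(568) + m_i)/d_i with (m_0, d_0) = (0, 1). a_0 = floor(sqrt(568)) = 23, since 23^2 = 529 <= 568 < 576 = 24^2.
Iterate m_{i+1} = d_i*a_i - m_i, d_{i+1} = (568 - m_{i+1}^2)/d_i, a_{i+1} = floor((a_0 + m_{i+1})/d_{i+1}):
  m_1 = 1*23 - 0 = 23, d_1 = (568 - 23^2)/1 = 39/1 = 39, a_1 = floor((23 + 23)/39) = 1.
  m_2 = 39*1 - 23 = 16, d_2 = (568 - 16^2)/39 = 312/39 = 8, a_2 = floor((23 + 16)/8) = 4.
  m_3 = 8*4 - 16 = 16, d_3 = (568 - 16^2)/8 = 312/8 = 39, a_3 = floor((23 + 16)/39) = 1.
  m_4 = 39*1 - 16 = 23, d_4 = (568 - 23^2)/39 = 39/39 = 1, a_4 = floor((23 + 23)/1) = 46.
  m_5 = 1*46 - 23 = 23, d_5 = (568 - 23^2)/1 = 39/1 = 39: (m_5, d_5) = (m_1, d_1) = (23, 39), so from here the quotients repeat a_1, ..., a_4; the period length is 4.
Hence the expansion of sqrt(568) is a_0 = 23 followed by the repeating block 1, 4, 1, 46 (period 4).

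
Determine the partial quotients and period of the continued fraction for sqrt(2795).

[52; (1, 6, 1, 1, 3, 1, 1, 6, 1, 104)]

Write x_i = (sqrt(2795) + m_i)/d_i with (m_0, d_0) = (0, 1). a_0 = floor(sqrt(2795)) = 52, since 52^2 = 2704 <= 2795 < 2809 = 53^2.
Iterate m_{i+1} = d_i*a_i - m_i, d_{i+1} = (2795 - m_{i+1}^2)/d_i, a_{i+1} = floor((a_0 + m_{i+1})/d_{i+1}):
  m_1 = 1*52 - 0 = 52, d_1 = (2795 - 52^2)/1 = 91/1 = 91, a_1 = floor((52 + 52)/91) = 1.
  m_2 = 91*1 - 52 = 39, d_2 = (2795 - 39^2)/91 = 1274/91 = 14, a_2 = floor((52 + 39)/14) = 6.
  m_3 = 14*6 - 39 = 45, d_3 = (2795 - 45^2)/14 = 770/14 = 55, a_3 = floor((52 + 45)/55) = 1.
  m_4 = 55*1 - 45 = 10, d_4 = (2795 - 10^2)/55 = 2695/55 = 49, a_4 = floor((52 + 10)/49) = 1.
  m_5 = 49*1 - 10 = 39, d_5 = (2795 - 39^2)/49 = 1274/49 = 26, a_5 = floor((52 + 39)/26) = 3.
  m_6 = 26*3 - 39 = 39, d_6 = (2795 - 39^2)/26 = 1274/26 = 49, a_6 = floor((52 + 39)/49) = 1.
  m_7 = 49*1 - 39 = 10, d_7 = (2795 - 10^2)/49 = 2695/49 = 55, a_7 = floor((52 + 10)/55) = 1.
  m_8 = 55*1 - 10 = 45, d_8 = (2795 - 45^2)/55 = 770/55 = 14, a_8 = floor((52 + 45)/14) = 6.
  m_9 = 14*6 - 45 = 39, d_9 = (2795 - 39^2)/14 = 1274/14 = 91, a_9 = floor((52 + 39)/91) = 1.
  m_10 = 91*1 - 39 = 52, d_10 = (2795 - 52^2)/91 = 91/91 = 1, a_10 = floor((52 + 52)/1) = 104.
  m_11 = 1*104 - 52 = 52, d_11 = (2795 - 52^2)/1 = 91/1 = 91: (m_11, d_11) = (m_1, d_1) = (52, 91), so from here the quotients repeat a_1, ..., a_10; the period length is 10.
Hence the expansion of sqrt(2795) is a_0 = 52 followed by the repeating block 1, 6, 1, 1, 3, 1, 1, 6, 1, 104 (period 10).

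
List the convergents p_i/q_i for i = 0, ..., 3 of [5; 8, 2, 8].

Using the convergent recurrence p_i = a_i*p_{i-1} + p_{i-2}, q_i = a_i*q_{i-1} + q_{i-2} with p_{-2}=0, p_{-1}=1, q_{-2}=1, q_{-1}=0:
  i=0: a_0=5, p_0 = 5*1 + 0 = 5, q_0 = 5*0 + 1 = 1.
  i=1: a_1=8, p_1 = 8*5 + 1 = 41, q_1 = 8*1 + 0 = 8.
  i=2: a_2=2, p_2 = 2*41 + 5 = 87, q_2 = 2*8 + 1 = 17.
  i=3: a_3=8, p_3 = 8*87 + 41 = 737, q_3 = 8*17 + 8 = 144.

5/1, 41/8, 87/17, 737/144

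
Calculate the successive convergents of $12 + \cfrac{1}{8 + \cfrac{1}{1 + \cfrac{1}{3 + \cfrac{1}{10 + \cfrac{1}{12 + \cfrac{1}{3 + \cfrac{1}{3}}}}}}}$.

12/1, 97/8, 109/9, 424/35, 4349/359, 52612/4343, 162185/13388, 539167/44507

Using the convergent recurrence p_i = a_i*p_{i-1} + p_{i-2}, q_i = a_i*q_{i-1} + q_{i-2} with p_{-2}=0, p_{-1}=1, q_{-2}=1, q_{-1}=0:
  i=0: a_0=12, p_0 = 12*1 + 0 = 12, q_0 = 12*0 + 1 = 1.
  i=1: a_1=8, p_1 = 8*12 + 1 = 97, q_1 = 8*1 + 0 = 8.
  i=2: a_2=1, p_2 = 1*97 + 12 = 109, q_2 = 1*8 + 1 = 9.
  i=3: a_3=3, p_3 = 3*109 + 97 = 424, q_3 = 3*9 + 8 = 35.
  i=4: a_4=10, p_4 = 10*424 + 109 = 4349, q_4 = 10*35 + 9 = 359.
  i=5: a_5=12, p_5 = 12*4349 + 424 = 52612, q_5 = 12*359 + 35 = 4343.
  i=6: a_6=3, p_6 = 3*52612 + 4349 = 162185, q_6 = 3*4343 + 359 = 13388.
  i=7: a_7=3, p_7 = 3*162185 + 52612 = 539167, q_7 = 3*13388 + 4343 = 44507.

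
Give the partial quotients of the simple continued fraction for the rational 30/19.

[1; 1, 1, 2, 1, 2]

Run the Euclidean algorithm on 30 and 19; the successive quotients are the partial quotients a_0, a_1, ... (each step inverts the fractional part left over by the previous one):
  30 = 1*19 + 11, so a_0 = 1.
  19 = 1*11 + 8, so a_1 = 1.
  11 = 1*8 + 3, so a_2 = 1.
  8 = 2*3 + 2, so a_3 = 2.
  3 = 1*2 + 1, so a_4 = 1.
  2 = 2*1 + 0, so a_5 = 2.
The remainder reaches 0 after 6 divisions, so the expansion has 6 partial quotients, read off in order.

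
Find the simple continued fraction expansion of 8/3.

Run the Euclidean algorithm on 8 and 3; the successive quotients are the partial quotients a_0, a_1, ... (each step inverts the fractional part left over by the previous one):
  8 = 2*3 + 2, so a_0 = 2.
  3 = 1*2 + 1, so a_1 = 1.
  2 = 2*1 + 0, so a_2 = 2.
The remainder reaches 0 after 3 divisions, so the expansion has 3 partial quotients, read off in order.

[2; 1, 2]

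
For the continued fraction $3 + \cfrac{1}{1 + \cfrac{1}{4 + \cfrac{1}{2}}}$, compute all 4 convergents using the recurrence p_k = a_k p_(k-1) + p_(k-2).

Using the convergent recurrence p_i = a_i*p_{i-1} + p_{i-2}, q_i = a_i*q_{i-1} + q_{i-2} with p_{-2}=0, p_{-1}=1, q_{-2}=1, q_{-1}=0:
  i=0: a_0=3, p_0 = 3*1 + 0 = 3, q_0 = 3*0 + 1 = 1.
  i=1: a_1=1, p_1 = 1*3 + 1 = 4, q_1 = 1*1 + 0 = 1.
  i=2: a_2=4, p_2 = 4*4 + 3 = 19, q_2 = 4*1 + 1 = 5.
  i=3: a_3=2, p_3 = 2*19 + 4 = 42, q_3 = 2*5 + 1 = 11.

3/1, 4/1, 19/5, 42/11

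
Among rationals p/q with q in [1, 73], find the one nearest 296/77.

173/45

Expand x = 296/77 as a continued fraction with the Euclidean algorithm:
  296 = 3*77 + 65, so a_0 = 3.
  77 = 1*65 + 12, so a_1 = 1.
  65 = 5*12 + 5, so a_2 = 5.
  12 = 2*5 + 2, so a_3 = 2.
  5 = 2*2 + 1, so a_4 = 2.
  2 = 2*1 + 0, so a_5 = 2.
so x = [3; 1, 5, 2, 2, 2].
Convergents (p_i = a_i*p_{i-1} + p_{i-2}, q_i = a_i*q_{i-1} + q_{i-2} with p_{-2}=0, p_{-1}=1, q_{-2}=1, q_{-1}=0), until the denominator exceeds 73:
  i=0: a_0=3, p_0 = 3*1 + 0 = 3, q_0 = 3*0 + 1 = 1.
  i=1: a_1=1, p_1 = 1*3 + 1 = 4, q_1 = 1*1 + 0 = 1.
  i=2: a_2=5, p_2 = 5*4 + 3 = 23, q_2 = 5*1 + 1 = 6.
  i=3: a_3=2, p_3 = 2*23 + 4 = 50, q_3 = 2*6 + 1 = 13.
  i=4: a_4=2, p_4 = 2*50 + 23 = 123, q_4 = 2*13 + 6 = 32.
  i=5: a_5=2, p_5 = 2*123 + 50 = 296, q_5 = 2*32 + 13 = 77.
q_5 = 77 > 73, so the last convergent with denominator <= 73 is p_4/q_4 = 123/32.
The closest fraction with denominator <= 73 is either p_4/q_4 or the intermediate fraction (k*p_4 + p_3)/(k*q_4 + q_3) with the largest k >= 1 whose denominator stays <= 73; these approach x as k grows, and every other convergent or intermediate fraction in range is farther away.
Largest k: floor((73 - q_3)/q_4) = floor((73 - 13)/32) = 1.
That gives (1*123 + 50)/(1*32 + 13) = 173/45.
Compare the errors: |x - 123/32| = |296*32 - 123*77|/(77*32) = 1/2464, and |x - 173/45| = |296*45 - 173*77|/(77*45) = 1/3465.
Cross-multiplying, 1*2464 = 2464 < 3465 = 1*3465, so 1/3465 is smaller: the intermediate fraction 173/45 is closer to x than 123/32.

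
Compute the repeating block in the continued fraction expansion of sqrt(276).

Write x_i = (sqrt(276) + m_i)/d_i with (m_0, d_0) = (0, 1). a_0 = floor(sqrt(276)) = 16, since 16^2 = 256 <= 276 < 289 = 17^2.
Iterate m_{i+1} = d_i*a_i - m_i, d_{i+1} = (276 - m_{i+1}^2)/d_i, a_{i+1} = floor((a_0 + m_{i+1})/d_{i+1}):
  m_1 = 1*16 - 0 = 16, d_1 = (276 - 16^2)/1 = 20/1 = 20, a_1 = floor((16 + 16)/20) = 1.
  m_2 = 20*1 - 16 = 4, d_2 = (276 - 4^2)/20 = 260/20 = 13, a_2 = floor((16 + 4)/13) = 1.
  m_3 = 13*1 - 4 = 9, d_3 = (276 - 9^2)/13 = 195/13 = 15, a_3 = floor((16 + 9)/15) = 1.
  m_4 = 15*1 - 9 = 6, d_4 = (276 - 6^2)/15 = 240/15 = 16, a_4 = floor((16 + 6)/16) = 1.
  m_5 = 16*1 - 6 = 10, d_5 = (276 - 10^2)/16 = 176/16 = 11, a_5 = floor((16 + 10)/11) = 2.
  m_6 = 11*2 - 10 = 12, d_6 = (276 - 12^2)/11 = 132/11 = 12, a_6 = floor((16 + 12)/12) = 2.
  m_7 = 12*2 - 12 = 12, d_7 = (276 - 12^2)/12 = 132/12 = 11, a_7 = floor((16 + 12)/11) = 2.
  m_8 = 11*2 - 12 = 10, d_8 = (276 - 10^2)/11 = 176/11 = 16, a_8 = floor((16 + 10)/16) = 1.
  m_9 = 16*1 - 10 = 6, d_9 = (276 - 6^2)/16 = 240/16 = 15, a_9 = floor((16 + 6)/15) = 1.
  m_10 = 15*1 - 6 = 9, d_10 = (276 - 9^2)/15 = 195/15 = 13, a_10 = floor((16 + 9)/13) = 1.
  m_11 = 13*1 - 9 = 4, d_11 = (276 - 4^2)/13 = 260/13 = 20, a_11 = floor((16 + 4)/20) = 1.
  m_12 = 20*1 - 4 = 16, d_12 = (276 - 16^2)/20 = 20/20 = 1, a_12 = floor((16 + 16)/1) = 32.
  m_13 = 1*32 - 16 = 16, d_13 = (276 - 16^2)/1 = 20/1 = 20: (m_13, d_13) = (m_1, d_1) = (16, 20), so from here the quotients repeat a_1, ..., a_12; the period length is 12.
Hence the expansion of sqrt(276) is a_0 = 16 followed by the repeating block 1, 1, 1, 1, 2, 2, 2, 1, 1, 1, 1, 32 (period 12).

[16; (1, 1, 1, 1, 2, 2, 2, 1, 1, 1, 1, 32)]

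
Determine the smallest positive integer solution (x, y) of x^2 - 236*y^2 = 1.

(x, y) = (561799, 36570)

First expand sqrt(236) as a continued fraction. With x_i = (sqrt(236) + m_i)/d_i and (m_0, d_0) = (0, 1): a_0 = floor(sqrt(236)) = 15, since 15^2 = 225 <= 236 < 256 = 16^2.
Iterate m_{i+1} = d_i*a_i - m_i, d_{i+1} = (236 - m_{i+1}^2)/d_i, a_{i+1} = floor((a_0 + m_{i+1})/d_{i+1}):
  m_1 = 1*15 - 0 = 15, d_1 = (236 - 15^2)/1 = 11/1 = 11, a_1 = floor((15 + 15)/11) = 2.
  m_2 = 11*2 - 15 = 7, d_2 = (236 - 7^2)/11 = 187/11 = 17, a_2 = floor((15 + 7)/17) = 1.
  m_3 = 17*1 - 7 = 10, d_3 = (236 - 10^2)/17 = 136/17 = 8, a_3 = floor((15 + 10)/8) = 3.
  m_4 = 8*3 - 10 = 14, d_4 = (236 - 14^2)/8 = 40/8 = 5, a_4 = floor((15 + 14)/5) = 5.
  m_5 = 5*5 - 14 = 11, d_5 = (236 - 11^2)/5 = 115/5 = 23, a_5 = floor((15 + 11)/23) = 1.
  m_6 = 23*1 - 11 = 12, d_6 = (236 - 12^2)/23 = 92/23 = 4, a_6 = floor((15 + 12)/4) = 6.
  m_7 = 4*6 - 12 = 12, d_7 = (236 - 12^2)/4 = 92/4 = 23, a_7 = floor((15 + 12)/23) = 1.
  m_8 = 23*1 - 12 = 11, d_8 = (236 - 11^2)/23 = 115/23 = 5, a_8 = floor((15 + 11)/5) = 5.
  m_9 = 5*5 - 11 = 14, d_9 = (236 - 14^2)/5 = 40/5 = 8, a_9 = floor((15 + 14)/8) = 3.
  m_10 = 8*3 - 14 = 10, d_10 = (236 - 10^2)/8 = 136/8 = 17, a_10 = floor((15 + 10)/17) = 1.
  m_11 = 17*1 - 10 = 7, d_11 = (236 - 7^2)/17 = 187/17 = 11, a_11 = floor((15 + 7)/11) = 2.
  m_12 = 11*2 - 7 = 15, d_12 = (236 - 15^2)/11 = 11/11 = 1, a_12 = floor((15 + 15)/1) = 30.
  m_13 = 1*30 - 15 = 15, d_13 = (236 - 15^2)/1 = 11/1 = 11: (m_13, d_13) = (m_1, d_1) = (15, 11), so from here the quotients repeat a_1, ..., a_12; the period length is 12.
So sqrt(236) = [15; (2, 1, 3, 5, 1, 6, 1, 5, 3, 1, 2, 30)] with period length k = 12.
k is even, so the fundamental solution of x^2 - 236y^2 = 1 is (p_{k-1}, q_{k-1}) = (p_11, q_11); compute convergents through index 11.
Convergents (p_i = a_i*p_{i-1} + p_{i-2}, q_i = a_i*q_{i-1} + q_{i-2} with p_{-2}=0, p_{-1}=1, q_{-2}=1, q_{-1}=0):
  i=0: a_0=15, p_0 = 15*1 + 0 = 15, q_0 = 15*0 + 1 = 1.
  i=1: a_1=2, p_1 = 2*15 + 1 = 31, q_1 = 2*1 + 0 = 2.
  i=2: a_2=1, p_2 = 1*31 + 15 = 46, q_2 = 1*2 + 1 = 3.
  i=3: a_3=3, p_3 = 3*46 + 31 = 169, q_3 = 3*3 + 2 = 11.
  i=4: a_4=5, p_4 = 5*169 + 46 = 891, q_4 = 5*11 + 3 = 58.
  i=5: a_5=1, p_5 = 1*891 + 169 = 1060, q_5 = 1*58 + 11 = 69.
  i=6: a_6=6, p_6 = 6*1060 + 891 = 7251, q_6 = 6*69 + 58 = 472.
  i=7: a_7=1, p_7 = 1*7251 + 1060 = 8311, q_7 = 1*472 + 69 = 541.
  i=8: a_8=5, p_8 = 5*8311 + 7251 = 48806, q_8 = 5*541 + 472 = 3177.
  i=9: a_9=3, p_9 = 3*48806 + 8311 = 154729, q_9 = 3*3177 + 541 = 10072.
  i=10: a_10=1, p_10 = 1*154729 + 48806 = 203535, q_10 = 1*10072 + 3177 = 13249.
  i=11: a_11=2, p_11 = 2*203535 + 154729 = 561799, q_11 = 2*13249 + 10072 = 36570.
Check: 561799^2 - 236*36570^2 = 315618116401 - 315618116400 = 1, so (x, y) = (561799, 36570) solves the equation, and by the theorem it is the least positive solution.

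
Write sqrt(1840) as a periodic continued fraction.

Write x_i = (sqrt(1840) + m_i)/d_i with (m_0, d_0) = (0, 1). a_0 = floor(sqrt(1840)) = 42, since 42^2 = 1764 <= 1840 < 1849 = 43^2.
Iterate m_{i+1} = d_i*a_i - m_i, d_{i+1} = (1840 - m_{i+1}^2)/d_i, a_{i+1} = floor((a_0 + m_{i+1})/d_{i+1}):
  m_1 = 1*42 - 0 = 42, d_1 = (1840 - 42^2)/1 = 76/1 = 76, a_1 = floor((42 + 42)/76) = 1.
  m_2 = 76*1 - 42 = 34, d_2 = (1840 - 34^2)/76 = 684/76 = 9, a_2 = floor((42 + 34)/9) = 8.
  m_3 = 9*8 - 34 = 38, d_3 = (1840 - 38^2)/9 = 396/9 = 44, a_3 = floor((42 + 38)/44) = 1.
  m_4 = 44*1 - 38 = 6, d_4 = (1840 - 6^2)/44 = 1804/44 = 41, a_4 = floor((42 + 6)/41) = 1.
  m_5 = 41*1 - 6 = 35, d_5 = (1840 - 35^2)/41 = 615/41 = 15, a_5 = floor((42 + 35)/15) = 5.
  m_6 = 15*5 - 35 = 40, d_6 = (1840 - 40^2)/15 = 240/15 = 16, a_6 = floor((42 + 40)/16) = 5.
  m_7 = 16*5 - 40 = 40, d_7 = (1840 - 40^2)/16 = 240/16 = 15, a_7 = floor((42 + 40)/15) = 5.
  m_8 = 15*5 - 40 = 35, d_8 = (1840 - 35^2)/15 = 615/15 = 41, a_8 = floor((42 + 35)/41) = 1.
  m_9 = 41*1 - 35 = 6, d_9 = (1840 - 6^2)/41 = 1804/41 = 44, a_9 = floor((42 + 6)/44) = 1.
  m_10 = 44*1 - 6 = 38, d_10 = (1840 - 38^2)/44 = 396/44 = 9, a_10 = floor((42 + 38)/9) = 8.
  m_11 = 9*8 - 38 = 34, d_11 = (1840 - 34^2)/9 = 684/9 = 76, a_11 = floor((42 + 34)/76) = 1.
  m_12 = 76*1 - 34 = 42, d_12 = (1840 - 42^2)/76 = 76/76 = 1, a_12 = floor((42 + 42)/1) = 84.
  m_13 = 1*84 - 42 = 42, d_13 = (1840 - 42^2)/1 = 76/1 = 76: (m_13, d_13) = (m_1, d_1) = (42, 76), so from here the quotients repeat a_1, ..., a_12; the period length is 12.
Hence the expansion of sqrt(1840) is a_0 = 42 followed by the repeating block 1, 8, 1, 1, 5, 5, 5, 1, 1, 8, 1, 84 (period 12).

[42; (1, 8, 1, 1, 5, 5, 5, 1, 1, 8, 1, 84)]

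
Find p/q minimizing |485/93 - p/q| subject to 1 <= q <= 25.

Expand x = 485/93 as a continued fraction with the Euclidean algorithm:
  485 = 5*93 + 20, so a_0 = 5.
  93 = 4*20 + 13, so a_1 = 4.
  20 = 1*13 + 7, so a_2 = 1.
  13 = 1*7 + 6, so a_3 = 1.
  7 = 1*6 + 1, so a_4 = 1.
  6 = 6*1 + 0, so a_5 = 6.
so x = [5; 4, 1, 1, 1, 6].
Convergents (p_i = a_i*p_{i-1} + p_{i-2}, q_i = a_i*q_{i-1} + q_{i-2} with p_{-2}=0, p_{-1}=1, q_{-2}=1, q_{-1}=0), until the denominator exceeds 25:
  i=0: a_0=5, p_0 = 5*1 + 0 = 5, q_0 = 5*0 + 1 = 1.
  i=1: a_1=4, p_1 = 4*5 + 1 = 21, q_1 = 4*1 + 0 = 4.
  i=2: a_2=1, p_2 = 1*21 + 5 = 26, q_2 = 1*4 + 1 = 5.
  i=3: a_3=1, p_3 = 1*26 + 21 = 47, q_3 = 1*5 + 4 = 9.
  i=4: a_4=1, p_4 = 1*47 + 26 = 73, q_4 = 1*9 + 5 = 14.
  i=5: a_5=6, p_5 = 6*73 + 47 = 485, q_5 = 6*14 + 9 = 93.
q_5 = 93 > 25, so the last convergent with denominator <= 25 is p_4/q_4 = 73/14.
The closest fraction with denominator <= 25 is either p_4/q_4 or the intermediate fraction (k*p_4 + p_3)/(k*q_4 + q_3) with the largest k >= 1 whose denominator stays <= 25; these approach x as k grows, and every other convergent or intermediate fraction in range is farther away.
Largest k: floor((25 - q_3)/q_4) = floor((25 - 9)/14) = 1.
That gives (1*73 + 47)/(1*14 + 9) = 120/23.
Compare the errors: |x - 73/14| = |485*14 - 73*93|/(93*14) = 1/1302, and |x - 120/23| = |485*23 - 120*93|/(93*23) = 5/2139.
Cross-multiplying, 1*2139 = 2139 < 6510 = 5*1302, so 1/1302 is smaller: the convergent 73/14 is closer to x than 120/23.

73/14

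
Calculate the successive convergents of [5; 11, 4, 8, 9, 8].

Using the convergent recurrence p_i = a_i*p_{i-1} + p_{i-2}, q_i = a_i*q_{i-1} + q_{i-2} with p_{-2}=0, p_{-1}=1, q_{-2}=1, q_{-1}=0:
  i=0: a_0=5, p_0 = 5*1 + 0 = 5, q_0 = 5*0 + 1 = 1.
  i=1: a_1=11, p_1 = 11*5 + 1 = 56, q_1 = 11*1 + 0 = 11.
  i=2: a_2=4, p_2 = 4*56 + 5 = 229, q_2 = 4*11 + 1 = 45.
  i=3: a_3=8, p_3 = 8*229 + 56 = 1888, q_3 = 8*45 + 11 = 371.
  i=4: a_4=9, p_4 = 9*1888 + 229 = 17221, q_4 = 9*371 + 45 = 3384.
  i=5: a_5=8, p_5 = 8*17221 + 1888 = 139656, q_5 = 8*3384 + 371 = 27443.

5/1, 56/11, 229/45, 1888/371, 17221/3384, 139656/27443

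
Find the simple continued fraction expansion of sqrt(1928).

[43; (1, 9, 1, 86)]

Write x_i = (sqrt(1928) + m_i)/d_i with (m_0, d_0) = (0, 1). a_0 = floor(sqrt(1928)) = 43, since 43^2 = 1849 <= 1928 < 1936 = 44^2.
Iterate m_{i+1} = d_i*a_i - m_i, d_{i+1} = (1928 - m_{i+1}^2)/d_i, a_{i+1} = floor((a_0 + m_{i+1})/d_{i+1}):
  m_1 = 1*43 - 0 = 43, d_1 = (1928 - 43^2)/1 = 79/1 = 79, a_1 = floor((43 + 43)/79) = 1.
  m_2 = 79*1 - 43 = 36, d_2 = (1928 - 36^2)/79 = 632/79 = 8, a_2 = floor((43 + 36)/8) = 9.
  m_3 = 8*9 - 36 = 36, d_3 = (1928 - 36^2)/8 = 632/8 = 79, a_3 = floor((43 + 36)/79) = 1.
  m_4 = 79*1 - 36 = 43, d_4 = (1928 - 43^2)/79 = 79/79 = 1, a_4 = floor((43 + 43)/1) = 86.
  m_5 = 1*86 - 43 = 43, d_5 = (1928 - 43^2)/1 = 79/1 = 79: (m_5, d_5) = (m_1, d_1) = (43, 79), so from here the quotients repeat a_1, ..., a_4; the period length is 4.
Hence the expansion of sqrt(1928) is a_0 = 43 followed by the repeating block 1, 9, 1, 86 (period 4).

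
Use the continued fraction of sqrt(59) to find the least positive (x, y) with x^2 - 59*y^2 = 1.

First expand sqrt(59) as a continued fraction. With x_i = (sqrt(59) + m_i)/d_i and (m_0, d_0) = (0, 1): a_0 = floor(sqrt(59)) = 7, since 7^2 = 49 <= 59 < 64 = 8^2.
Iterate m_{i+1} = d_i*a_i - m_i, d_{i+1} = (59 - m_{i+1}^2)/d_i, a_{i+1} = floor((a_0 + m_{i+1})/d_{i+1}):
  m_1 = 1*7 - 0 = 7, d_1 = (59 - 7^2)/1 = 10/1 = 10, a_1 = floor((7 + 7)/10) = 1.
  m_2 = 10*1 - 7 = 3, d_2 = (59 - 3^2)/10 = 50/10 = 5, a_2 = floor((7 + 3)/5) = 2.
  m_3 = 5*2 - 3 = 7, d_3 = (59 - 7^2)/5 = 10/5 = 2, a_3 = floor((7 + 7)/2) = 7.
  m_4 = 2*7 - 7 = 7, d_4 = (59 - 7^2)/2 = 10/2 = 5, a_4 = floor((7 + 7)/5) = 2.
  m_5 = 5*2 - 7 = 3, d_5 = (59 - 3^2)/5 = 50/5 = 10, a_5 = floor((7 + 3)/10) = 1.
  m_6 = 10*1 - 3 = 7, d_6 = (59 - 7^2)/10 = 10/10 = 1, a_6 = floor((7 + 7)/1) = 14.
  m_7 = 1*14 - 7 = 7, d_7 = (59 - 7^2)/1 = 10/1 = 10: (m_7, d_7) = (m_1, d_1) = (7, 10), so from here the quotients repeat a_1, ..., a_6; the period length is 6.
So sqrt(59) = [7; (1, 2, 7, 2, 1, 14)] with period length k = 6.
k is even, so the fundamental solution of x^2 - 59y^2 = 1 is (p_{k-1}, q_{k-1}) = (p_5, q_5); compute convergents through index 5.
Convergents (p_i = a_i*p_{i-1} + p_{i-2}, q_i = a_i*q_{i-1} + q_{i-2} with p_{-2}=0, p_{-1}=1, q_{-2}=1, q_{-1}=0):
  i=0: a_0=7, p_0 = 7*1 + 0 = 7, q_0 = 7*0 + 1 = 1.
  i=1: a_1=1, p_1 = 1*7 + 1 = 8, q_1 = 1*1 + 0 = 1.
  i=2: a_2=2, p_2 = 2*8 + 7 = 23, q_2 = 2*1 + 1 = 3.
  i=3: a_3=7, p_3 = 7*23 + 8 = 169, q_3 = 7*3 + 1 = 22.
  i=4: a_4=2, p_4 = 2*169 + 23 = 361, q_4 = 2*22 + 3 = 47.
  i=5: a_5=1, p_5 = 1*361 + 169 = 530, q_5 = 1*47 + 22 = 69.
Check: 530^2 - 59*69^2 = 280900 - 280899 = 1, so (x, y) = (530, 69) solves the equation, and by the theorem it is the least positive solution.

(x, y) = (530, 69)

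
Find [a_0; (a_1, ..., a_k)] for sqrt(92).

Write x_i = (sqrt(92) + m_i)/d_i with (m_0, d_0) = (0, 1). a_0 = floor(sqrt(92)) = 9, since 9^2 = 81 <= 92 < 100 = 10^2.
Iterate m_{i+1} = d_i*a_i - m_i, d_{i+1} = (92 - m_{i+1}^2)/d_i, a_{i+1} = floor((a_0 + m_{i+1})/d_{i+1}):
  m_1 = 1*9 - 0 = 9, d_1 = (92 - 9^2)/1 = 11/1 = 11, a_1 = floor((9 + 9)/11) = 1.
  m_2 = 11*1 - 9 = 2, d_2 = (92 - 2^2)/11 = 88/11 = 8, a_2 = floor((9 + 2)/8) = 1.
  m_3 = 8*1 - 2 = 6, d_3 = (92 - 6^2)/8 = 56/8 = 7, a_3 = floor((9 + 6)/7) = 2.
  m_4 = 7*2 - 6 = 8, d_4 = (92 - 8^2)/7 = 28/7 = 4, a_4 = floor((9 + 8)/4) = 4.
  m_5 = 4*4 - 8 = 8, d_5 = (92 - 8^2)/4 = 28/4 = 7, a_5 = floor((9 + 8)/7) = 2.
  m_6 = 7*2 - 8 = 6, d_6 = (92 - 6^2)/7 = 56/7 = 8, a_6 = floor((9 + 6)/8) = 1.
  m_7 = 8*1 - 6 = 2, d_7 = (92 - 2^2)/8 = 88/8 = 11, a_7 = floor((9 + 2)/11) = 1.
  m_8 = 11*1 - 2 = 9, d_8 = (92 - 9^2)/11 = 11/11 = 1, a_8 = floor((9 + 9)/1) = 18.
  m_9 = 1*18 - 9 = 9, d_9 = (92 - 9^2)/1 = 11/1 = 11: (m_9, d_9) = (m_1, d_1) = (9, 11), so from here the quotients repeat a_1, ..., a_8; the period length is 8.
Hence the expansion of sqrt(92) is a_0 = 9 followed by the repeating block 1, 1, 2, 4, 2, 1, 1, 18 (period 8).

[9; (1, 1, 2, 4, 2, 1, 1, 18)]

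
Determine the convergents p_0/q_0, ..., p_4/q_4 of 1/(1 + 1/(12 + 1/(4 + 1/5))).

0/1, 1/1, 12/13, 49/53, 257/278

Using the convergent recurrence p_i = a_i*p_{i-1} + p_{i-2}, q_i = a_i*q_{i-1} + q_{i-2} with p_{-2}=0, p_{-1}=1, q_{-2}=1, q_{-1}=0:
  i=0: a_0=0, p_0 = 0*1 + 0 = 0, q_0 = 0*0 + 1 = 1.
  i=1: a_1=1, p_1 = 1*0 + 1 = 1, q_1 = 1*1 + 0 = 1.
  i=2: a_2=12, p_2 = 12*1 + 0 = 12, q_2 = 12*1 + 1 = 13.
  i=3: a_3=4, p_3 = 4*12 + 1 = 49, q_3 = 4*13 + 1 = 53.
  i=4: a_4=5, p_4 = 5*49 + 12 = 257, q_4 = 5*53 + 13 = 278.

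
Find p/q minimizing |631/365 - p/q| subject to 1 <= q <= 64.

Expand x = 631/365 as a continued fraction with the Euclidean algorithm:
  631 = 1*365 + 266, so a_0 = 1.
  365 = 1*266 + 99, so a_1 = 1.
  266 = 2*99 + 68, so a_2 = 2.
  99 = 1*68 + 31, so a_3 = 1.
  68 = 2*31 + 6, so a_4 = 2.
  31 = 5*6 + 1, so a_5 = 5.
  6 = 6*1 + 0, so a_6 = 6.
so x = [1; 1, 2, 1, 2, 5, 6].
Convergents (p_i = a_i*p_{i-1} + p_{i-2}, q_i = a_i*q_{i-1} + q_{i-2} with p_{-2}=0, p_{-1}=1, q_{-2}=1, q_{-1}=0), until the denominator exceeds 64:
  i=0: a_0=1, p_0 = 1*1 + 0 = 1, q_0 = 1*0 + 1 = 1.
  i=1: a_1=1, p_1 = 1*1 + 1 = 2, q_1 = 1*1 + 0 = 1.
  i=2: a_2=2, p_2 = 2*2 + 1 = 5, q_2 = 2*1 + 1 = 3.
  i=3: a_3=1, p_3 = 1*5 + 2 = 7, q_3 = 1*3 + 1 = 4.
  i=4: a_4=2, p_4 = 2*7 + 5 = 19, q_4 = 2*4 + 3 = 11.
  i=5: a_5=5, p_5 = 5*19 + 7 = 102, q_5 = 5*11 + 4 = 59.
  i=6: a_6=6, p_6 = 6*102 + 19 = 631, q_6 = 6*59 + 11 = 365.
q_6 = 365 > 64, so the last convergent with denominator <= 64 is p_5/q_5 = 102/59.
The closest fraction with denominator <= 64 is either p_5/q_5 or the intermediate fraction (k*p_5 + p_4)/(k*q_5 + q_4) with the largest k >= 1 whose denominator stays <= 64; these approach x as k grows, and every other convergent or intermediate fraction in range is farther away.
Largest k: floor((64 - q_4)/q_5) = floor((64 - 11)/59) = 0.
Since k = 0, no intermediate fraction beyond p_5/q_5 has denominator <= 64, so the convergent 102/59 is the closest (its error is |631*59 - 102*365|/(365*59) = 1/21535).

102/59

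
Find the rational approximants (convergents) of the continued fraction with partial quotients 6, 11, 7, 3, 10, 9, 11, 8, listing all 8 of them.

Using the convergent recurrence p_i = a_i*p_{i-1} + p_{i-2}, q_i = a_i*q_{i-1} + q_{i-2} with p_{-2}=0, p_{-1}=1, q_{-2}=1, q_{-1}=0:
  i=0: a_0=6, p_0 = 6*1 + 0 = 6, q_0 = 6*0 + 1 = 1.
  i=1: a_1=11, p_1 = 11*6 + 1 = 67, q_1 = 11*1 + 0 = 11.
  i=2: a_2=7, p_2 = 7*67 + 6 = 475, q_2 = 7*11 + 1 = 78.
  i=3: a_3=3, p_3 = 3*475 + 67 = 1492, q_3 = 3*78 + 11 = 245.
  i=4: a_4=10, p_4 = 10*1492 + 475 = 15395, q_4 = 10*245 + 78 = 2528.
  i=5: a_5=9, p_5 = 9*15395 + 1492 = 140047, q_5 = 9*2528 + 245 = 22997.
  i=6: a_6=11, p_6 = 11*140047 + 15395 = 1555912, q_6 = 11*22997 + 2528 = 255495.
  i=7: a_7=8, p_7 = 8*1555912 + 140047 = 12587343, q_7 = 8*255495 + 22997 = 2066957.

6/1, 67/11, 475/78, 1492/245, 15395/2528, 140047/22997, 1555912/255495, 12587343/2066957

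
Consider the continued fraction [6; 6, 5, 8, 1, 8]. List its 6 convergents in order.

Using the convergent recurrence p_i = a_i*p_{i-1} + p_{i-2}, q_i = a_i*q_{i-1} + q_{i-2} with p_{-2}=0, p_{-1}=1, q_{-2}=1, q_{-1}=0:
  i=0: a_0=6, p_0 = 6*1 + 0 = 6, q_0 = 6*0 + 1 = 1.
  i=1: a_1=6, p_1 = 6*6 + 1 = 37, q_1 = 6*1 + 0 = 6.
  i=2: a_2=5, p_2 = 5*37 + 6 = 191, q_2 = 5*6 + 1 = 31.
  i=3: a_3=8, p_3 = 8*191 + 37 = 1565, q_3 = 8*31 + 6 = 254.
  i=4: a_4=1, p_4 = 1*1565 + 191 = 1756, q_4 = 1*254 + 31 = 285.
  i=5: a_5=8, p_5 = 8*1756 + 1565 = 15613, q_5 = 8*285 + 254 = 2534.

6/1, 37/6, 191/31, 1565/254, 1756/285, 15613/2534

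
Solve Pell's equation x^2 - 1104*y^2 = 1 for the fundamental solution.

(x, y) = (7775, 234)

First expand sqrt(1104) as a continued fraction. With x_i = (sqrt(1104) + m_i)/d_i and (m_0, d_0) = (0, 1): a_0 = floor(sqrt(1104)) = 33, since 33^2 = 1089 <= 1104 < 1156 = 34^2.
Iterate m_{i+1} = d_i*a_i - m_i, d_{i+1} = (1104 - m_{i+1}^2)/d_i, a_{i+1} = floor((a_0 + m_{i+1})/d_{i+1}):
  m_1 = 1*33 - 0 = 33, d_1 = (1104 - 33^2)/1 = 15/1 = 15, a_1 = floor((33 + 33)/15) = 4.
  m_2 = 15*4 - 33 = 27, d_2 = (1104 - 27^2)/15 = 375/15 = 25, a_2 = floor((33 + 27)/25) = 2.
  m_3 = 25*2 - 27 = 23, d_3 = (1104 - 23^2)/25 = 575/25 = 23, a_3 = floor((33 + 23)/23) = 2.
  m_4 = 23*2 - 23 = 23, d_4 = (1104 - 23^2)/23 = 575/23 = 25, a_4 = floor((33 + 23)/25) = 2.
  m_5 = 25*2 - 23 = 27, d_5 = (1104 - 27^2)/25 = 375/25 = 15, a_5 = floor((33 + 27)/15) = 4.
  m_6 = 15*4 - 27 = 33, d_6 = (1104 - 33^2)/15 = 15/15 = 1, a_6 = floor((33 + 33)/1) = 66.
  m_7 = 1*66 - 33 = 33, d_7 = (1104 - 33^2)/1 = 15/1 = 15: (m_7, d_7) = (m_1, d_1) = (33, 15), so from here the quotients repeat a_1, ..., a_6; the period length is 6.
So sqrt(1104) = [33; (4, 2, 2, 2, 4, 66)] with period length k = 6.
k is even, so the fundamental solution of x^2 - 1104y^2 = 1 is (p_{k-1}, q_{k-1}) = (p_5, q_5); compute convergents through index 5.
Convergents (p_i = a_i*p_{i-1} + p_{i-2}, q_i = a_i*q_{i-1} + q_{i-2} with p_{-2}=0, p_{-1}=1, q_{-2}=1, q_{-1}=0):
  i=0: a_0=33, p_0 = 33*1 + 0 = 33, q_0 = 33*0 + 1 = 1.
  i=1: a_1=4, p_1 = 4*33 + 1 = 133, q_1 = 4*1 + 0 = 4.
  i=2: a_2=2, p_2 = 2*133 + 33 = 299, q_2 = 2*4 + 1 = 9.
  i=3: a_3=2, p_3 = 2*299 + 133 = 731, q_3 = 2*9 + 4 = 22.
  i=4: a_4=2, p_4 = 2*731 + 299 = 1761, q_4 = 2*22 + 9 = 53.
  i=5: a_5=4, p_5 = 4*1761 + 731 = 7775, q_5 = 4*53 + 22 = 234.
Check: 7775^2 - 1104*234^2 = 60450625 - 60450624 = 1, so (x, y) = (7775, 234) solves the equation, and by the theorem it is the least positive solution.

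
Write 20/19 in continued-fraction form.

Run the Euclidean algorithm on 20 and 19; the successive quotients are the partial quotients a_0, a_1, ... (each step inverts the fractional part left over by the previous one):
  20 = 1*19 + 1, so a_0 = 1.
  19 = 19*1 + 0, so a_1 = 19.
The remainder reaches 0 after 2 divisions, so the expansion has 2 partial quotients, read off in order.

[1; 19]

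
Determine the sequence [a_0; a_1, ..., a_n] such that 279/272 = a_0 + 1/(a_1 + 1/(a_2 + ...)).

[1; 38, 1, 6]

Run the Euclidean algorithm on 279 and 272; the successive quotients are the partial quotients a_0, a_1, ... (each step inverts the fractional part left over by the previous one):
  279 = 1*272 + 7, so a_0 = 1.
  272 = 38*7 + 6, so a_1 = 38.
  7 = 1*6 + 1, so a_2 = 1.
  6 = 6*1 + 0, so a_3 = 6.
The remainder reaches 0 after 4 divisions, so the expansion has 4 partial quotients, read off in order.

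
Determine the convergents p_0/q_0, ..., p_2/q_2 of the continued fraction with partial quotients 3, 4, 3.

3/1, 13/4, 42/13

Using the convergent recurrence p_i = a_i*p_{i-1} + p_{i-2}, q_i = a_i*q_{i-1} + q_{i-2} with p_{-2}=0, p_{-1}=1, q_{-2}=1, q_{-1}=0:
  i=0: a_0=3, p_0 = 3*1 + 0 = 3, q_0 = 3*0 + 1 = 1.
  i=1: a_1=4, p_1 = 4*3 + 1 = 13, q_1 = 4*1 + 0 = 4.
  i=2: a_2=3, p_2 = 3*13 + 3 = 42, q_2 = 3*4 + 1 = 13.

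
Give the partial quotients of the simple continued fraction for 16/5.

[3; 5]

Run the Euclidean algorithm on 16 and 5; the successive quotients are the partial quotients a_0, a_1, ... (each step inverts the fractional part left over by the previous one):
  16 = 3*5 + 1, so a_0 = 3.
  5 = 5*1 + 0, so a_1 = 5.
The remainder reaches 0 after 2 divisions, so the expansion has 2 partial quotients, read off in order.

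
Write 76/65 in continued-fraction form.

[1; 5, 1, 10]

Run the Euclidean algorithm on 76 and 65; the successive quotients are the partial quotients a_0, a_1, ... (each step inverts the fractional part left over by the previous one):
  76 = 1*65 + 11, so a_0 = 1.
  65 = 5*11 + 10, so a_1 = 5.
  11 = 1*10 + 1, so a_2 = 1.
  10 = 10*1 + 0, so a_3 = 10.
The remainder reaches 0 after 4 divisions, so the expansion has 4 partial quotients, read off in order.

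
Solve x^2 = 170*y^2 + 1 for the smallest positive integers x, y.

First expand sqrt(170) as a continued fraction. With x_i = (sqrt(170) + m_i)/d_i and (m_0, d_0) = (0, 1): a_0 = floor(sqrt(170)) = 13, since 13^2 = 169 <= 170 < 196 = 14^2.
Iterate m_{i+1} = d_i*a_i - m_i, d_{i+1} = (170 - m_{i+1}^2)/d_i, a_{i+1} = floor((a_0 + m_{i+1})/d_{i+1}):
  m_1 = 1*13 - 0 = 13, d_1 = (170 - 13^2)/1 = 1/1 = 1, a_1 = floor((13 + 13)/1) = 26.
  m_2 = 1*26 - 13 = 13, d_2 = (170 - 13^2)/1 = 1/1 = 1: (m_2, d_2) = (m_1, d_1) = (13, 1), so from here the quotient a_1 repeats; the period length is 1.
So sqrt(170) = [13; (26)] with period length k = 1.
k is odd, so (p_{k-1}, q_{k-1}) only solves x^2 - 170y^2 = -1 and the fundamental solution of x^2 - 170y^2 = 1 is (p_{2k-1}, q_{2k-1}) = (p_1, q_1); compute convergents through index 1, running through the period twice.
Convergents (p_i = a_i*p_{i-1} + p_{i-2}, q_i = a_i*q_{i-1} + q_{i-2} with p_{-2}=0, p_{-1}=1, q_{-2}=1, q_{-1}=0):
  i=0: a_0=13, p_0 = 13*1 + 0 = 13, q_0 = 13*0 + 1 = 1.
  i=1: a_1=26, p_1 = 26*13 + 1 = 339, q_1 = 26*1 + 0 = 26.
Indeed p_0^2 - 170*q_0^2 = 169 - 170 = -1, not +1.
Check: 339^2 - 170*26^2 = 114921 - 114920 = 1, so (x, y) = (339, 26) solves the equation, and by the theorem it is the least positive solution.

(x, y) = (339, 26)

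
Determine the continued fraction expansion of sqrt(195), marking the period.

Write x_i = (sqrt(195) + m_i)/d_i with (m_0, d_0) = (0, 1). a_0 = floor(sqrt(195)) = 13, since 13^2 = 169 <= 195 < 196 = 14^2.
Iterate m_{i+1} = d_i*a_i - m_i, d_{i+1} = (195 - m_{i+1}^2)/d_i, a_{i+1} = floor((a_0 + m_{i+1})/d_{i+1}):
  m_1 = 1*13 - 0 = 13, d_1 = (195 - 13^2)/1 = 26/1 = 26, a_1 = floor((13 + 13)/26) = 1.
  m_2 = 26*1 - 13 = 13, d_2 = (195 - 13^2)/26 = 26/26 = 1, a_2 = floor((13 + 13)/1) = 26.
  m_3 = 1*26 - 13 = 13, d_3 = (195 - 13^2)/1 = 26/1 = 26: (m_3, d_3) = (m_1, d_1) = (13, 26), so from here the quotients repeat a_1, a_2; the period length is 2.
Hence the expansion of sqrt(195) is a_0 = 13 followed by the repeating block 1, 26 (period 2).

[13; (1, 26)]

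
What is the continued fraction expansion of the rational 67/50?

[1; 2, 1, 16]

Run the Euclidean algorithm on 67 and 50; the successive quotients are the partial quotients a_0, a_1, ... (each step inverts the fractional part left over by the previous one):
  67 = 1*50 + 17, so a_0 = 1.
  50 = 2*17 + 16, so a_1 = 2.
  17 = 1*16 + 1, so a_2 = 1.
  16 = 16*1 + 0, so a_3 = 16.
The remainder reaches 0 after 4 divisions, so the expansion has 4 partial quotients, read off in order.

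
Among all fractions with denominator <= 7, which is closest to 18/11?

Expand x = 18/11 as a continued fraction with the Euclidean algorithm:
  18 = 1*11 + 7, so a_0 = 1.
  11 = 1*7 + 4, so a_1 = 1.
  7 = 1*4 + 3, so a_2 = 1.
  4 = 1*3 + 1, so a_3 = 1.
  3 = 3*1 + 0, so a_4 = 3.
so x = [1; 1, 1, 1, 3].
Convergents (p_i = a_i*p_{i-1} + p_{i-2}, q_i = a_i*q_{i-1} + q_{i-2} with p_{-2}=0, p_{-1}=1, q_{-2}=1, q_{-1}=0), until the denominator exceeds 7:
  i=0: a_0=1, p_0 = 1*1 + 0 = 1, q_0 = 1*0 + 1 = 1.
  i=1: a_1=1, p_1 = 1*1 + 1 = 2, q_1 = 1*1 + 0 = 1.
  i=2: a_2=1, p_2 = 1*2 + 1 = 3, q_2 = 1*1 + 1 = 2.
  i=3: a_3=1, p_3 = 1*3 + 2 = 5, q_3 = 1*2 + 1 = 3.
  i=4: a_4=3, p_4 = 3*5 + 3 = 18, q_4 = 3*3 + 2 = 11.
q_4 = 11 > 7, so the last convergent with denominator <= 7 is p_3/q_3 = 5/3.
The closest fraction with denominator <= 7 is either p_3/q_3 or the intermediate fraction (k*p_3 + p_2)/(k*q_3 + q_2) with the largest k >= 1 whose denominator stays <= 7; these approach x as k grows, and every other convergent or intermediate fraction in range is farther away.
Largest k: floor((7 - q_2)/q_3) = floor((7 - 2)/3) = 1.
That gives (1*5 + 3)/(1*3 + 2) = 8/5.
Compare the errors: |x - 5/3| = |18*3 - 5*11|/(11*3) = 1/33, and |x - 8/5| = |18*5 - 8*11|/(11*5) = 2/55.
Cross-multiplying, 1*55 = 55 < 66 = 2*33, so 1/33 is smaller: the convergent 5/3 is closer to x than 8/5.

5/3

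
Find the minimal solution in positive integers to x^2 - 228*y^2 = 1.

(x, y) = (151, 10)

First expand sqrt(228) as a continued fraction. With x_i = (sqrt(228) + m_i)/d_i and (m_0, d_0) = (0, 1): a_0 = floor(sqrt(228)) = 15, since 15^2 = 225 <= 228 < 256 = 16^2.
Iterate m_{i+1} = d_i*a_i - m_i, d_{i+1} = (228 - m_{i+1}^2)/d_i, a_{i+1} = floor((a_0 + m_{i+1})/d_{i+1}):
  m_1 = 1*15 - 0 = 15, d_1 = (228 - 15^2)/1 = 3/1 = 3, a_1 = floor((15 + 15)/3) = 10.
  m_2 = 3*10 - 15 = 15, d_2 = (228 - 15^2)/3 = 3/3 = 1, a_2 = floor((15 + 15)/1) = 30.
  m_3 = 1*30 - 15 = 15, d_3 = (228 - 15^2)/1 = 3/1 = 3: (m_3, d_3) = (m_1, d_1) = (15, 3), so from here the quotients repeat a_1, a_2; the period length is 2.
So sqrt(228) = [15; (10, 30)] with period length k = 2.
k is even, so the fundamental solution of x^2 - 228y^2 = 1 is (p_{k-1}, q_{k-1}) = (p_1, q_1); compute convergents through index 1.
Convergents (p_i = a_i*p_{i-1} + p_{i-2}, q_i = a_i*q_{i-1} + q_{i-2} with p_{-2}=0, p_{-1}=1, q_{-2}=1, q_{-1}=0):
  i=0: a_0=15, p_0 = 15*1 + 0 = 15, q_0 = 15*0 + 1 = 1.
  i=1: a_1=10, p_1 = 10*15 + 1 = 151, q_1 = 10*1 + 0 = 10.
Check: 151^2 - 228*10^2 = 22801 - 22800 = 1, so (x, y) = (151, 10) solves the equation, and by the theorem it is the least positive solution.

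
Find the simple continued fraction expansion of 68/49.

Run the Euclidean algorithm on 68 and 49; the successive quotients are the partial quotients a_0, a_1, ... (each step inverts the fractional part left over by the previous one):
  68 = 1*49 + 19, so a_0 = 1.
  49 = 2*19 + 11, so a_1 = 2.
  19 = 1*11 + 8, so a_2 = 1.
  11 = 1*8 + 3, so a_3 = 1.
  8 = 2*3 + 2, so a_4 = 2.
  3 = 1*2 + 1, so a_5 = 1.
  2 = 2*1 + 0, so a_6 = 2.
The remainder reaches 0 after 7 divisions, so the expansion has 7 partial quotients, read off in order.

[1; 2, 1, 1, 2, 1, 2]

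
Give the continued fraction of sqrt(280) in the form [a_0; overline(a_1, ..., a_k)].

Write x_i = (sqrt(280) + m_i)/d_i with (m_0, d_0) = (0, 1). a_0 = floor(sqrt(280)) = 16, since 16^2 = 256 <= 280 < 289 = 17^2.
Iterate m_{i+1} = d_i*a_i - m_i, d_{i+1} = (280 - m_{i+1}^2)/d_i, a_{i+1} = floor((a_0 + m_{i+1})/d_{i+1}):
  m_1 = 1*16 - 0 = 16, d_1 = (280 - 16^2)/1 = 24/1 = 24, a_1 = floor((16 + 16)/24) = 1.
  m_2 = 24*1 - 16 = 8, d_2 = (280 - 8^2)/24 = 216/24 = 9, a_2 = floor((16 + 8)/9) = 2.
  m_3 = 9*2 - 8 = 10, d_3 = (280 - 10^2)/9 = 180/9 = 20, a_3 = floor((16 + 10)/20) = 1.
  m_4 = 20*1 - 10 = 10, d_4 = (280 - 10^2)/20 = 180/20 = 9, a_4 = floor((16 + 10)/9) = 2.
  m_5 = 9*2 - 10 = 8, d_5 = (280 - 8^2)/9 = 216/9 = 24, a_5 = floor((16 + 8)/24) = 1.
  m_6 = 24*1 - 8 = 16, d_6 = (280 - 16^2)/24 = 24/24 = 1, a_6 = floor((16 + 16)/1) = 32.
  m_7 = 1*32 - 16 = 16, d_7 = (280 - 16^2)/1 = 24/1 = 24: (m_7, d_7) = (m_1, d_1) = (16, 24), so from here the quotients repeat a_1, ..., a_6; the period length is 6.
Hence the expansion of sqrt(280) is a_0 = 16 followed by the repeating block 1, 2, 1, 2, 1, 32 (period 6).

[16; overline(1, 2, 1, 2, 1, 32)]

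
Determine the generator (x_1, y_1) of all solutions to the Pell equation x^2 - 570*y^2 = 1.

First expand sqrt(570) as a continued fraction. With x_i = (sqrt(570) + m_i)/d_i and (m_0, d_0) = (0, 1): a_0 = floor(sqrt(570)) = 23, since 23^2 = 529 <= 570 < 576 = 24^2.
Iterate m_{i+1} = d_i*a_i - m_i, d_{i+1} = (570 - m_{i+1}^2)/d_i, a_{i+1} = floor((a_0 + m_{i+1})/d_{i+1}):
  m_1 = 1*23 - 0 = 23, d_1 = (570 - 23^2)/1 = 41/1 = 41, a_1 = floor((23 + 23)/41) = 1.
  m_2 = 41*1 - 23 = 18, d_2 = (570 - 18^2)/41 = 246/41 = 6, a_2 = floor((23 + 18)/6) = 6.
  m_3 = 6*6 - 18 = 18, d_3 = (570 - 18^2)/6 = 246/6 = 41, a_3 = floor((23 + 18)/41) = 1.
  m_4 = 41*1 - 18 = 23, d_4 = (570 - 23^2)/41 = 41/41 = 1, a_4 = floor((23 + 23)/1) = 46.
  m_5 = 1*46 - 23 = 23, d_5 = (570 - 23^2)/1 = 41/1 = 41: (m_5, d_5) = (m_1, d_1) = (23, 41), so from here the quotients repeat a_1, ..., a_4; the period length is 4.
So sqrt(570) = [23; (1, 6, 1, 46)] with period length k = 4.
k is even, so the fundamental solution of x^2 - 570y^2 = 1 is (p_{k-1}, q_{k-1}) = (p_3, q_3); compute convergents through index 3.
Convergents (p_i = a_i*p_{i-1} + p_{i-2}, q_i = a_i*q_{i-1} + q_{i-2} with p_{-2}=0, p_{-1}=1, q_{-2}=1, q_{-1}=0):
  i=0: a_0=23, p_0 = 23*1 + 0 = 23, q_0 = 23*0 + 1 = 1.
  i=1: a_1=1, p_1 = 1*23 + 1 = 24, q_1 = 1*1 + 0 = 1.
  i=2: a_2=6, p_2 = 6*24 + 23 = 167, q_2 = 6*1 + 1 = 7.
  i=3: a_3=1, p_3 = 1*167 + 24 = 191, q_3 = 1*7 + 1 = 8.
Check: 191^2 - 570*8^2 = 36481 - 36480 = 1, so (x, y) = (191, 8) solves the equation, and by the theorem it is the least positive solution.

(x, y) = (191, 8)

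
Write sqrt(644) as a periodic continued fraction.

[25; (2, 1, 1, 1, 6, 1, 1, 1, 2, 50)]

Write x_i = (sqrt(644) + m_i)/d_i with (m_0, d_0) = (0, 1). a_0 = floor(sqrt(644)) = 25, since 25^2 = 625 <= 644 < 676 = 26^2.
Iterate m_{i+1} = d_i*a_i - m_i, d_{i+1} = (644 - m_{i+1}^2)/d_i, a_{i+1} = floor((a_0 + m_{i+1})/d_{i+1}):
  m_1 = 1*25 - 0 = 25, d_1 = (644 - 25^2)/1 = 19/1 = 19, a_1 = floor((25 + 25)/19) = 2.
  m_2 = 19*2 - 25 = 13, d_2 = (644 - 13^2)/19 = 475/19 = 25, a_2 = floor((25 + 13)/25) = 1.
  m_3 = 25*1 - 13 = 12, d_3 = (644 - 12^2)/25 = 500/25 = 20, a_3 = floor((25 + 12)/20) = 1.
  m_4 = 20*1 - 12 = 8, d_4 = (644 - 8^2)/20 = 580/20 = 29, a_4 = floor((25 + 8)/29) = 1.
  m_5 = 29*1 - 8 = 21, d_5 = (644 - 21^2)/29 = 203/29 = 7, a_5 = floor((25 + 21)/7) = 6.
  m_6 = 7*6 - 21 = 21, d_6 = (644 - 21^2)/7 = 203/7 = 29, a_6 = floor((25 + 21)/29) = 1.
  m_7 = 29*1 - 21 = 8, d_7 = (644 - 8^2)/29 = 580/29 = 20, a_7 = floor((25 + 8)/20) = 1.
  m_8 = 20*1 - 8 = 12, d_8 = (644 - 12^2)/20 = 500/20 = 25, a_8 = floor((25 + 12)/25) = 1.
  m_9 = 25*1 - 12 = 13, d_9 = (644 - 13^2)/25 = 475/25 = 19, a_9 = floor((25 + 13)/19) = 2.
  m_10 = 19*2 - 13 = 25, d_10 = (644 - 25^2)/19 = 19/19 = 1, a_10 = floor((25 + 25)/1) = 50.
  m_11 = 1*50 - 25 = 25, d_11 = (644 - 25^2)/1 = 19/1 = 19: (m_11, d_11) = (m_1, d_1) = (25, 19), so from here the quotients repeat a_1, ..., a_10; the period length is 10.
Hence the expansion of sqrt(644) is a_0 = 25 followed by the repeating block 2, 1, 1, 1, 6, 1, 1, 1, 2, 50 (period 10).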